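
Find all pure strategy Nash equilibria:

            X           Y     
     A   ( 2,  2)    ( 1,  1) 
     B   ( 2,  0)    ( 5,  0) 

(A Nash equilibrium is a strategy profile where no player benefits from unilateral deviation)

Nash equilibrium: (A, X), (B, X), (B, Y)

Work:
Best responses:
  P1 vs X: payoffs [2, 2] → best response A/B (payoff 2)
  P1 vs Y: payoffs [1, 5] → best response B (payoff 5)
  P2 vs A: payoffs [2, 1] → best response X (payoff 2)
  P2 vs B: payoffs [0, 0] → best response X/Y (payoff 0)
Mutual best responses: (A,X), (B,X), (B,Y) → Nash equilibria.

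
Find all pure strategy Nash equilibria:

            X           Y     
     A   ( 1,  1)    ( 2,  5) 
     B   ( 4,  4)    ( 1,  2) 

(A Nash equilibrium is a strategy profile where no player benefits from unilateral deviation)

Nash equilibrium: (A, Y), (B, X)

Work:
Best responses:
  P1 vs X: payoffs [1, 4] → best response B (payoff 4)
  P1 vs Y: payoffs [2, 1] → best response A (payoff 2)
  P2 vs A: payoffs [1, 5] → best response Y (payoff 5)
  P2 vs B: payoffs [4, 2] → best response X (payoff 4)
Mutual best responses: (A,Y), (B,X) → Nash equilibria.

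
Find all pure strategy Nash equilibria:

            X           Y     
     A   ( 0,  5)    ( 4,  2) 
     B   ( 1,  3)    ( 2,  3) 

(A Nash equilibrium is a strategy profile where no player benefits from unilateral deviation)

Nash equilibrium: (B, X)

Work:
Best responses:
  P1 vs X: payoffs [0, 1] → best response B (payoff 1)
  P1 vs Y: payoffs [4, 2] → best response A (payoff 4)
  P2 vs A: payoffs [5, 2] → best response X (payoff 5)
  P2 vs B: payoffs [3, 3] → best response X/Y (payoff 3)
Mutual best responses: (B,X) → Nash equilibria.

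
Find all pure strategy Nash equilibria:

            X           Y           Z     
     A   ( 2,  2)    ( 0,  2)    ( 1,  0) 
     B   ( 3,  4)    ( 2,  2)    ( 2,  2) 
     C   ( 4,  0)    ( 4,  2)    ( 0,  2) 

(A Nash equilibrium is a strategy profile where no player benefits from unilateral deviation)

Nash equilibrium: (C, Y)

Work:
Best responses:
  P1 vs X: payoffs [2, 3, 4] → best response C (payoff 4)
  P1 vs Y: payoffs [0, 2, 4] → best response C (payoff 4)
  P1 vs Z: payoffs [1, 2, 0] → best response B (payoff 2)
  P2 vs A: payoffs [2, 2, 0] → best response X/Y (payoff 2)
  P2 vs B: payoffs [4, 2, 2] → best response X (payoff 4)
  P2 vs C: payoffs [0, 2, 2] → best response Y/Z (payoff 2)
Mutual best responses: (C,Y) → Nash equilibria.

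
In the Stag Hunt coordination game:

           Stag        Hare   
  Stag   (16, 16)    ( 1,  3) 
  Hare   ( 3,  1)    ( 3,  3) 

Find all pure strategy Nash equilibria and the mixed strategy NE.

Pure NE: (Stag, Stag) and (Hare, Hare); Mixed NE: p = 0.1333, q = 0.1333

Work:
Check pure NE:
(Stag, Stag): (16, 16) - no unilateral deviation beneficial
(Hare, Hare): (3, 3) - no unilateral deviation beneficial
Mixed NE: P1 plays Stag with p = 0.1333, P2 plays Stag with q = 0.1333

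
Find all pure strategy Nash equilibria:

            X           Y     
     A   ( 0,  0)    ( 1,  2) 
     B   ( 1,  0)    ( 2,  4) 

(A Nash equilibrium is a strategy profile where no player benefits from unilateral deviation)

Nash equilibrium: (B, Y)

Work:
Best responses:
  P1 vs X: payoffs [0, 1] → best response B (payoff 1)
  P1 vs Y: payoffs [1, 2] → best response B (payoff 2)
  P2 vs A: payoffs [0, 2] → best response Y (payoff 2)
  P2 vs B: payoffs [0, 4] → best response Y (payoff 4)
Mutual best responses: (B,Y) → Nash equilibria.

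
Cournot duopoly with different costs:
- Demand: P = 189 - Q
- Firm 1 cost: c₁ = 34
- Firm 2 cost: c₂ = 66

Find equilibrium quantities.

q₁* = 62.33, q₂* = 30.33

Work:
Reaction: q₁ = (189 - 34 - q₂)/2
Reaction: q₂ = (189 - 66 - q₁)/2
Solve simultaneously:
q₁* = (189 - 2×34 + 66)/3 = 62.33
q₂* = (189 - 2×66 + 34)/3 = 30.33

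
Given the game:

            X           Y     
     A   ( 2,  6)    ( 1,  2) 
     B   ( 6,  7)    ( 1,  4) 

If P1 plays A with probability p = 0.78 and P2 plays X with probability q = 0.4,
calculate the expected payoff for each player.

E[P1] = 1.752, E[P2] = 3.952

Work:
E[P1] = p·q·π₁(A,X) + p·(1-q)·π₁(A,Y) + (1-p)·q·π₁(B,X) + (1-p)·(1-q)·π₁(B,Y)
= 0.78·0.4·2 + 0.78·0.6·1 + 0.22·0.4·6 + 0.22·0.6·1
= 1.752

E[P2] = 3.952 (similar calculation)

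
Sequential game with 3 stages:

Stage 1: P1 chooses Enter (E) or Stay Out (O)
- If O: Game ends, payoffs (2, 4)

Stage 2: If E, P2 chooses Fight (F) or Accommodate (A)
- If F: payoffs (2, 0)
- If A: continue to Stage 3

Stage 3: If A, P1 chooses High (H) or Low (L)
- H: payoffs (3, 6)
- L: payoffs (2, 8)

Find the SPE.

SPE: (E, A, H); Outcome (3, 6)

Work:
Stage 3: P1 chooses H (3 vs 2)
Stage 2: P2: F->0, A->6 (anticipating H). Choose A
Stage 1: P1: O->2, E->3 (anticipating A, H). Choose E
SPE path: E -> A -> H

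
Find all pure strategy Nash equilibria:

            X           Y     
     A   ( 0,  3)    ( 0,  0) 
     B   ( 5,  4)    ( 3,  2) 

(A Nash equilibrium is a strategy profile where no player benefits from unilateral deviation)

Nash equilibrium: (B, X)

Work:
Best responses:
  P1 vs X: payoffs [0, 5] → best response B (payoff 5)
  P1 vs Y: payoffs [0, 3] → best response B (payoff 3)
  P2 vs A: payoffs [3, 0] → best response X (payoff 3)
  P2 vs B: payoffs [4, 2] → best response X (payoff 4)
Mutual best responses: (B,X) → Nash equilibria.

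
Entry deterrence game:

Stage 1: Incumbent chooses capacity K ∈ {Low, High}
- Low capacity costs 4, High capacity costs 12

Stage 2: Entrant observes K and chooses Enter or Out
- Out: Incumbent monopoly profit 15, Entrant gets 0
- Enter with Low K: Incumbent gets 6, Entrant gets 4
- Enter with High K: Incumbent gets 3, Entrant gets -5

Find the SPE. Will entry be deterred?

SPE: (High, Enter|Low, Out|High); Entry deterred. Incumbent net profit = 3

Work:
After Low K: Entrant enters (4 > 0)
After High K: Entrant stays out (-5 < 0)
Incumbent: Low → 6−4=2, High → 15−12=3
Incumbent chooses High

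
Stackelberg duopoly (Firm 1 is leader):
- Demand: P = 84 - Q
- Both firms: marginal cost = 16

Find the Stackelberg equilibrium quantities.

q₁* (leader) = 34.0, q₂* (follower) = 17.0

Work:
Follower's reaction: q₂ = (a - c - q₁)/2
Leader substitutes: π₁ = q₁·(a - q₁ - (a-c-q₁)/2 - c)
FOC: q₁* = (84 - 16)/2 = 34.00
Then: q₂* = (84 - 16 - 34.0)/2 = 17.00
Leader has first-mover advantage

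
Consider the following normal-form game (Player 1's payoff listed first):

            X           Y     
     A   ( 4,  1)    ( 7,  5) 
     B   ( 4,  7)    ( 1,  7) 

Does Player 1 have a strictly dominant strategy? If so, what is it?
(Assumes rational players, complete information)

No strictly dominant strategy exists for Player 1

Work:
A strategy strictly dominates another if it gives a strictly higher payoff against every opponent action. Compare each pair of P1's strategies column-by-column:
  A vs B: [4 vs 4, 7 vs 1] → A does not strictly dominate B (column X: 4 ≤ 4)
  B vs A: [4 vs 4, 1 vs 7] → B does not strictly dominate A (column X: 4 ≤ 4)
No single strategy strictly dominates all others → no strictly dominant strategy.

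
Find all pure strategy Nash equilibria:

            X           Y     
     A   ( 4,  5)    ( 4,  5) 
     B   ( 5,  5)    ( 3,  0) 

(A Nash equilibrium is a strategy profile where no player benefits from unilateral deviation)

Nash equilibrium: (A, Y), (B, X)

Work:
Best responses:
  P1 vs X: payoffs [4, 5] → best response B (payoff 5)
  P1 vs Y: payoffs [4, 3] → best response A (payoff 4)
  P2 vs A: payoffs [5, 5] → best response X/Y (payoff 5)
  P2 vs B: payoffs [5, 0] → best response X (payoff 5)
Mutual best responses: (A,Y), (B,X) → Nash equilibria.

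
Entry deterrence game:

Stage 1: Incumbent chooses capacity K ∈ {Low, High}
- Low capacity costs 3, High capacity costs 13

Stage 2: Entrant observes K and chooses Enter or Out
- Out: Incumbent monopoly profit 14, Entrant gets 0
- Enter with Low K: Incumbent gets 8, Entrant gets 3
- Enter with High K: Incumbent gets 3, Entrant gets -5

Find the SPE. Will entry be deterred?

SPE: (Low, Enter|Low, Out|High); Entry not deterred. Incumbent net profit = 5, Entrant gets 3

Work:
After Low K: Entrant enters (3 > 0)
After High K: Entrant stays out (-5 < 0)
Incumbent: Low → 8−3=5, High → 14−13=1
Incumbent chooses Low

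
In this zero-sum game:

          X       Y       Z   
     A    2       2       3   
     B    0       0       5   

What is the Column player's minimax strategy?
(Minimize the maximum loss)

Column should play X or Y (all achieve the minimum), value = 2

Work:
Column player minimizes Row's maximum payoff:
Column X: max payoff to Row = 2
Column Y: max payoff to Row = 2
Column Z: max payoff to Row = 5
Minimum is 2, achieved by columns X, Y (tied).
Each of X or Y is a minimax strategy.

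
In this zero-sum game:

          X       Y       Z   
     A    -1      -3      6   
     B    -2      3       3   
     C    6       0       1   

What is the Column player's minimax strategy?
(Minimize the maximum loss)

Column should play Y, value = 3

Work:
Column player minimizes Row's maximum payoff:
Column X: max payoff to Row = 6
Column Y: max payoff to Row = 3
Column Z: max payoff to Row = 6
Minimum is 3, achieved by column Y.
Minimax strategy: Y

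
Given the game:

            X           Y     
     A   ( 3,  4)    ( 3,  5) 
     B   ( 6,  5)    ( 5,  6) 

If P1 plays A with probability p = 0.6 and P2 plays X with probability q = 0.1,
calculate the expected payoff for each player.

E[P1] = 3.84, E[P2] = 5.3

Work:
E[P1] = p·q·π₁(A,X) + p·(1-q)·π₁(A,Y) + (1-p)·q·π₁(B,X) + (1-p)·(1-q)·π₁(B,Y)
= 0.6·0.1·3 + 0.6·0.9·3 + 0.4·0.1·6 + 0.4·0.9·5
= 3.84

E[P2] = 5.3 (similar calculation)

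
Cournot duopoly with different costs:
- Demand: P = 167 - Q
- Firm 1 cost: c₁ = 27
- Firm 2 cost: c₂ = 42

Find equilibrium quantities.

q₁* = 51.67, q₂* = 36.67

Work:
Reaction: q₁ = (167 - 27 - q₂)/2
Reaction: q₂ = (167 - 42 - q₁)/2
Solve simultaneously:
q₁* = (167 - 2×27 + 42)/3 = 51.67
q₂* = (167 - 2×42 + 27)/3 = 36.67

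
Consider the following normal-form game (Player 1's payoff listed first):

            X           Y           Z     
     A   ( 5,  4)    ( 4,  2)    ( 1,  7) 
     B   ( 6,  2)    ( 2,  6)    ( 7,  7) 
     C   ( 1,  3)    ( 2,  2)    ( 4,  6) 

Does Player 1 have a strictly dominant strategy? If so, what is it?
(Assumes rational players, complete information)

No strictly dominant strategy exists for Player 1

Work:
A strategy strictly dominates another if it gives a strictly higher payoff against every opponent action. Compare each pair of P1's strategies column-by-column:
  A vs B: [5 vs 6, 4 vs 2, 1 vs 7] → A does not strictly dominate B (column X: 5 ≤ 6)
  A vs C: [5 vs 1, 4 vs 2, 1 vs 4] → A does not strictly dominate C (column Z: 1 ≤ 4)
  B vs A: [6 vs 5, 2 vs 4, 7 vs 1] → B does not strictly dominate A (column Y: 2 ≤ 4)
  B vs C: [6 vs 1, 2 vs 2, 7 vs 4] → B does not strictly dominate C (column Y: 2 ≤ 2)
  C vs A: [1 vs 5, 2 vs 4, 4 vs 1] → C does not strictly dominate A (column X: 1 ≤ 5)
  C vs B: [1 vs 6, 2 vs 2, 4 vs 7] → C does not strictly dominate B (column X: 1 ≤ 6)
No single strategy strictly dominates all others → no strictly dominant strategy.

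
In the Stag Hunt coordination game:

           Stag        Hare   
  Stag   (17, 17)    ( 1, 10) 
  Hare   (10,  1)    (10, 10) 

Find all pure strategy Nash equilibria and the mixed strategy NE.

Pure NE: (Stag, Stag) and (Hare, Hare); Mixed NE: p = 0.5625, q = 0.5625

Work:
Check pure NE:
(Stag, Stag): (17, 17) - no unilateral deviation beneficial
(Hare, Hare): (10, 10) - no unilateral deviation beneficial
Mixed NE: P1 plays Stag with p = 0.5625, P2 plays Stag with q = 0.5625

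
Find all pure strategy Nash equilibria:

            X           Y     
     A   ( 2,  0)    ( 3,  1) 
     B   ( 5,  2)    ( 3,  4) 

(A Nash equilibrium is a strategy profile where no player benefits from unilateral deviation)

Nash equilibrium: (A, Y), (B, Y)

Work:
Best responses:
  P1 vs X: payoffs [2, 5] → best response B (payoff 5)
  P1 vs Y: payoffs [3, 3] → best response A/B (payoff 3)
  P2 vs A: payoffs [0, 1] → best response Y (payoff 1)
  P2 vs B: payoffs [2, 4] → best response Y (payoff 4)
Mutual best responses: (A,Y), (B,Y) → Nash equilibria.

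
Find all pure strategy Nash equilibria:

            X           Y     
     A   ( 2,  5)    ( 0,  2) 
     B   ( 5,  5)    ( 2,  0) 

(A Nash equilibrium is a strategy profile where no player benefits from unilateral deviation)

Nash equilibrium: (B, X)

Work:
Best responses:
  P1 vs X: payoffs [2, 5] → best response B (payoff 5)
  P1 vs Y: payoffs [0, 2] → best response B (payoff 2)
  P2 vs A: payoffs [5, 2] → best response X (payoff 5)
  P2 vs B: payoffs [5, 0] → best response X (payoff 5)
Mutual best responses: (B,X) → Nash equilibria.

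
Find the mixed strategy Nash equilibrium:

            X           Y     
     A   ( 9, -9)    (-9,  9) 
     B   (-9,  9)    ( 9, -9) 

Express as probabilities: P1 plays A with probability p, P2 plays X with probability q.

p = 0.5, q = 0.5

Work:
Find probabilities that make opponent indifferent:
P2 chooses q to make P1 indifferent between A and B
P1 chooses p to make P2 indifferent between X and Y
Mixed NE: P1 plays (A: 0.5, B: 0.5), P2 plays (X: 0.5, Y: 0.5)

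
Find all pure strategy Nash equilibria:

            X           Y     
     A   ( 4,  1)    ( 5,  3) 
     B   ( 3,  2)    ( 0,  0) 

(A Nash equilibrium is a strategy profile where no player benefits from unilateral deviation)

Nash equilibrium: (A, Y)

Work:
Best responses:
  P1 vs X: payoffs [4, 3] → best response A (payoff 4)
  P1 vs Y: payoffs [5, 0] → best response A (payoff 5)
  P2 vs A: payoffs [1, 3] → best response Y (payoff 3)
  P2 vs B: payoffs [2, 0] → best response X (payoff 2)
Mutual best responses: (A,Y) → Nash equilibria.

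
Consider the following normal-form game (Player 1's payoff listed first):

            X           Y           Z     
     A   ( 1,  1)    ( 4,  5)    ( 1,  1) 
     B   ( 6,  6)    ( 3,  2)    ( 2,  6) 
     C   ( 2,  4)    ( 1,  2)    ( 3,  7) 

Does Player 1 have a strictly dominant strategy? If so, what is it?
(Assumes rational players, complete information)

No strictly dominant strategy exists for Player 1

Work:
A strategy strictly dominates another if it gives a strictly higher payoff against every opponent action. Compare each pair of P1's strategies column-by-column:
  A vs B: [1 vs 6, 4 vs 3, 1 vs 2] → A does not strictly dominate B (column X: 1 ≤ 6)
  A vs C: [1 vs 2, 4 vs 1, 1 vs 3] → A does not strictly dominate C (column X: 1 ≤ 2)
  B vs A: [6 vs 1, 3 vs 4, 2 vs 1] → B does not strictly dominate A (column Y: 3 ≤ 4)
  B vs C: [6 vs 2, 3 vs 1, 2 vs 3] → B does not strictly dominate C (column Z: 2 ≤ 3)
  C vs A: [2 vs 1, 1 vs 4, 3 vs 1] → C does not strictly dominate A (column Y: 1 ≤ 4)
  C vs B: [2 vs 6, 1 vs 3, 3 vs 2] → C does not strictly dominate B (column X: 2 ≤ 6)
No single strategy strictly dominates all others → no strictly dominant strategy.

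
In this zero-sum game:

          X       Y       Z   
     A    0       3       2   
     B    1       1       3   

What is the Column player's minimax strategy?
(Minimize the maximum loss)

Column should play X, value = 1

Work:
Column player minimizes Row's maximum payoff:
Column X: max payoff to Row = 1
Column Y: max payoff to Row = 3
Column Z: max payoff to Row = 3
Minimum is 1, achieved by column X.
Minimax strategy: X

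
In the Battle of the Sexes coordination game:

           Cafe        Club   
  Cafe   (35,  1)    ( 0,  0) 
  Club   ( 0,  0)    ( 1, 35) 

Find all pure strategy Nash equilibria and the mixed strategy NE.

Pure NE: (Cafe, Cafe) and (Club, Club); Mixed NE: p = 0.9722, q = 0.0278

Work:
Check pure NE:
(Cafe, Cafe): (35, 1) - no unilateral deviation beneficial
(Club, Club): (1, 35) - no unilateral deviation beneficial
Mixed NE: P1 plays Cafe with p = 0.9722, P2 plays Cafe with q = 0.0278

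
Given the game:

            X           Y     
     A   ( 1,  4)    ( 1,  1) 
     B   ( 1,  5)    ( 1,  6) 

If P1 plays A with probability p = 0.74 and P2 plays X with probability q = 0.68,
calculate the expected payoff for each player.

E[P1] = 1.0, E[P2] = 3.6328

Work:
E[P1] = p·q·π₁(A,X) + p·(1-q)·π₁(A,Y) + (1-p)·q·π₁(B,X) + (1-p)·(1-q)·π₁(B,Y)
= 0.74·0.68·1 + 0.74·0.32·1 + 0.26·0.68·1 + 0.26·0.32·1
= 1.0

E[P2] = 3.6328 (similar calculation)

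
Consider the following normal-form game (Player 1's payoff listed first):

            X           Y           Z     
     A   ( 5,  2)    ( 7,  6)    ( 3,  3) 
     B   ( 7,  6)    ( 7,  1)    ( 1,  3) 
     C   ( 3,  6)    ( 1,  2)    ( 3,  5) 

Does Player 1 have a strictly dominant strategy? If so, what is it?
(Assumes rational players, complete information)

No strictly dominant strategy exists for Player 1

Work:
A strategy strictly dominates another if it gives a strictly higher payoff against every opponent action. Compare each pair of P1's strategies column-by-column:
  A vs B: [5 vs 7, 7 vs 7, 3 vs 1] → A does not strictly dominate B (column X: 5 ≤ 7)
  A vs C: [5 vs 3, 7 vs 1, 3 vs 3] → A does not strictly dominate C (column Z: 3 ≤ 3)
  B vs A: [7 vs 5, 7 vs 7, 1 vs 3] → B does not strictly dominate A (column Y: 7 ≤ 7)
  B vs C: [7 vs 3, 7 vs 1, 1 vs 3] → B does not strictly dominate C (column Z: 1 ≤ 3)
  C vs A: [3 vs 5, 1 vs 7, 3 vs 3] → C does not strictly dominate A (column X: 3 ≤ 5)
  C vs B: [3 vs 7, 1 vs 7, 3 vs 1] → C does not strictly dominate B (column X: 3 ≤ 7)
No single strategy strictly dominates all others → no strictly dominant strategy.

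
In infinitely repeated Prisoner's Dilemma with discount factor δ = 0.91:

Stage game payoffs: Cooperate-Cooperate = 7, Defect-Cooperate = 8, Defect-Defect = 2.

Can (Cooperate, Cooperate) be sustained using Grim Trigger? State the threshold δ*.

δ* = 0.1667; since δ = 0.91 ≥ 0.1667, cooperation can be sustained

Work:
For Grim Trigger:
Cooperate forever: 7/(1-δ)
Defect then punished: 8 + 2·δ/(1-δ)
Need: 7/(1-δ) ≥ 8 + 2·δ/(1-δ)
Solving: δ ≥ (T-R)/(T-P) = (8-7)/(8-2) = 0.1667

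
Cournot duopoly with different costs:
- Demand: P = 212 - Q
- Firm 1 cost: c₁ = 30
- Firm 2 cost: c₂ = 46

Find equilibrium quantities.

q₁* = 66.0, q₂* = 50.0

Work:
Reaction: q₁ = (212 - 30 - q₂)/2
Reaction: q₂ = (212 - 46 - q₁)/2
Solve simultaneously:
q₁* = (212 - 2×30 + 46)/3 = 66.0
q₂* = (212 - 2×46 + 30)/3 = 50.0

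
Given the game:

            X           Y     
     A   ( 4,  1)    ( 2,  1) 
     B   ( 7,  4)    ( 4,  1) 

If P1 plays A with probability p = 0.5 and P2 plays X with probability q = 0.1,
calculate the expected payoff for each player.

E[P1] = 3.25, E[P2] = 1.15

Work:
E[P1] = p·q·π₁(A,X) + p·(1-q)·π₁(A,Y) + (1-p)·q·π₁(B,X) + (1-p)·(1-q)·π₁(B,Y)
= 0.5·0.1·4 + 0.5·0.9·2 + 0.5·0.1·7 + 0.5·0.9·4
= 3.25

E[P2] = 1.15 (similar calculation)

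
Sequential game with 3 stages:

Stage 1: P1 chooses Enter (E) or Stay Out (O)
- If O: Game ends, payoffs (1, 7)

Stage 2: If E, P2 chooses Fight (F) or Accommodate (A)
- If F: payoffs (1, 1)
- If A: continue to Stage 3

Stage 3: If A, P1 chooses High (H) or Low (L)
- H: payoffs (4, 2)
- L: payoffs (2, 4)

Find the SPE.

SPE: (E, A, H); Outcome (4, 2)

Work:
Stage 3: P1 chooses H (4 vs 2)
Stage 2: P2: F->1, A->2 (anticipating H). Choose A
Stage 1: P1: O->1, E->4 (anticipating A, H). Choose E
SPE path: E -> A -> H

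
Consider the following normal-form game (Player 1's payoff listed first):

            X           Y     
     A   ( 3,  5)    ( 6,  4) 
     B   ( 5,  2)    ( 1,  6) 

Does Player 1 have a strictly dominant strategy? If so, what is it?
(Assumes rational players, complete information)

No strictly dominant strategy exists for Player 1

Work:
A strategy strictly dominates another if it gives a strictly higher payoff against every opponent action. Compare each pair of P1's strategies column-by-column:
  A vs B: [3 vs 5, 6 vs 1] → A does not strictly dominate B (column X: 3 ≤ 5)
  B vs A: [5 vs 3, 1 vs 6] → B does not strictly dominate A (column Y: 1 ≤ 6)
No single strategy strictly dominates all others → no strictly dominant strategy.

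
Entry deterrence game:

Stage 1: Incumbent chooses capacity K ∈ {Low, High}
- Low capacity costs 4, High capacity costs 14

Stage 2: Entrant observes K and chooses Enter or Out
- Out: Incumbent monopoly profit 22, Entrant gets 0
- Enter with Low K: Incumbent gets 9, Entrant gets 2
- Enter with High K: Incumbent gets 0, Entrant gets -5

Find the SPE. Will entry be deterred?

SPE: (High, Enter|Low, Out|High); Entry deterred. Incumbent net profit = 8

Work:
After Low K: Entrant enters (2 > 0)
After High K: Entrant stays out (-5 < 0)
Incumbent: Low → 9−4=5, High → 22−14=8
Incumbent chooses High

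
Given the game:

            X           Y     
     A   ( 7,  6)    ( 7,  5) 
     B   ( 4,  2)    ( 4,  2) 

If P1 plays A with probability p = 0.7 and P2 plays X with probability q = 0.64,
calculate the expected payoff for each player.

E[P1] = 6.1, E[P2] = 4.548

Work:
E[P1] = p·q·π₁(A,X) + p·(1-q)·π₁(A,Y) + (1-p)·q·π₁(B,X) + (1-p)·(1-q)·π₁(B,Y)
= 0.7·0.64·7 + 0.7·0.36·7 + 0.3·0.64·4 + 0.3·0.36·4
= 6.1

E[P2] = 4.548 (similar calculation)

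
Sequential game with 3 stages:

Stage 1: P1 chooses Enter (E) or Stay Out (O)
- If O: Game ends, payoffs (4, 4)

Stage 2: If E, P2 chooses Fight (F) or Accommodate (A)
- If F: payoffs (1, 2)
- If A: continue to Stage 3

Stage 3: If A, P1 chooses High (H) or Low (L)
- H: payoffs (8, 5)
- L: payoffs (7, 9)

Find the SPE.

SPE: (E, A, H); Outcome (8, 5)

Work:
Stage 3: P1 chooses H (8 vs 7)
Stage 2: P2: F->2, A->5 (anticipating H). Choose A
Stage 1: P1: O->4, E->8 (anticipating A, H). Choose E
SPE path: E -> A -> H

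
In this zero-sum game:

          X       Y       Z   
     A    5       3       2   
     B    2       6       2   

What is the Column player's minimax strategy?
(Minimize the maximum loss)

Column should play Z, value = 2

Work:
Column player minimizes Row's maximum payoff:
Column X: max payoff to Row = 5
Column Y: max payoff to Row = 6
Column Z: max payoff to Row = 2
Minimum is 2, achieved by column Z.
Minimax strategy: Z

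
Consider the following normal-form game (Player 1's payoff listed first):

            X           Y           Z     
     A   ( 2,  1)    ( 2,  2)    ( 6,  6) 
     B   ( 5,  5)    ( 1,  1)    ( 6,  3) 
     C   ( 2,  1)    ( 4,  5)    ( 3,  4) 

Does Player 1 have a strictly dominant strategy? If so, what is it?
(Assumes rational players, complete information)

No strictly dominant strategy exists for Player 1

Work:
A strategy strictly dominates another if it gives a strictly higher payoff against every opponent action. Compare each pair of P1's strategies column-by-column:
  A vs B: [2 vs 5, 2 vs 1, 6 vs 6] → A does not strictly dominate B (column X: 2 ≤ 5)
  A vs C: [2 vs 2, 2 vs 4, 6 vs 3] → A does not strictly dominate C (column X: 2 ≤ 2)
  B vs A: [5 vs 2, 1 vs 2, 6 vs 6] → B does not strictly dominate A (column Y: 1 ≤ 2)
  B vs C: [5 vs 2, 1 vs 4, 6 vs 3] → B does not strictly dominate C (column Y: 1 ≤ 4)
  C vs A: [2 vs 2, 4 vs 2, 3 vs 6] → C does not strictly dominate A (column X: 2 ≤ 2)
  C vs B: [2 vs 5, 4 vs 1, 3 vs 6] → C does not strictly dominate B (column X: 2 ≤ 5)
No single strategy strictly dominates all others → no strictly dominant strategy.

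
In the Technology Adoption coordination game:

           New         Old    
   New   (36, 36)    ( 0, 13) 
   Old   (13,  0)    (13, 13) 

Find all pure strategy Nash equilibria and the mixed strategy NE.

Pure NE: (New, New) and (Old, Old); Mixed NE: p = 0.3611, q = 0.3611

Work:
Check pure NE:
(New, New): (36, 36) - no unilateral deviation beneficial
(Old, Old): (13, 13) - no unilateral deviation beneficial
Mixed NE: P1 plays New with p = 0.3611, P2 plays New with q = 0.3611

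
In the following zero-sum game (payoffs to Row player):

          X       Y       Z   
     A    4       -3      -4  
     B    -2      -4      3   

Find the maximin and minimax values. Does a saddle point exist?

Maximin = -4, Minimax = -3, Saddle: False

Work:
Row minimums: [-4, -4] → maximin = -4
Column maximums: [4, -3, 3] → minimax = -3
No saddle point (maximin ≠ minimax). Mixed strategy needed.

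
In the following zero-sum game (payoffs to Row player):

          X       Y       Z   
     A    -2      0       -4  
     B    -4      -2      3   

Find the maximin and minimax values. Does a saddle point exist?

Maximin = -4, Minimax = -2, Saddle: False

Work:
Row minimums: [-4, -4] → maximin = -4
Column maximums: [-2, 0, 3] → minimax = -2
No saddle point (maximin ≠ minimax). Mixed strategy needed.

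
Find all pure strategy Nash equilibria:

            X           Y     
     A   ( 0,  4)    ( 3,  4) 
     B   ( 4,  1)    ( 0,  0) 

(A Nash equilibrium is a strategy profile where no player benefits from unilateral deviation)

Nash equilibrium: (A, Y), (B, X)

Work:
Best responses:
  P1 vs X: payoffs [0, 4] → best response B (payoff 4)
  P1 vs Y: payoffs [3, 0] → best response A (payoff 3)
  P2 vs A: payoffs [4, 4] → best response X/Y (payoff 4)
  P2 vs B: payoffs [1, 0] → best response X (payoff 1)
Mutual best responses: (A,Y), (B,X) → Nash equilibria.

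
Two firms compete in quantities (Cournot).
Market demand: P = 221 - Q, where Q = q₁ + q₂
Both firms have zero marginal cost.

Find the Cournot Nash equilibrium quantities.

q₁* = q₂* = 73.67; P* = 73.67

Work:
Profit: π_i = P·q_i = (a - q_i - q_j)·q_i
FOC: ∂π_i/∂q_i = a - 2q_i - q_j = 0
Reaction function: q_i = (221 - q_j)/2
Symmetry: q* = 221/3 = 73.67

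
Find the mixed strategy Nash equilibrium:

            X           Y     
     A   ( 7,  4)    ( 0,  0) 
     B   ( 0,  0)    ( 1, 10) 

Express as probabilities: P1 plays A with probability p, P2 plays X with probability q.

p = 0.7143, q = 0.125

Work:
Find probabilities that make opponent indifferent:
P2 chooses q to make P1 indifferent between A and B
P1 chooses p to make P2 indifferent between X and Y
Mixed NE: P1 plays (A: 0.7143, B: 0.2857), P2 plays (X: 0.125, Y: 0.875)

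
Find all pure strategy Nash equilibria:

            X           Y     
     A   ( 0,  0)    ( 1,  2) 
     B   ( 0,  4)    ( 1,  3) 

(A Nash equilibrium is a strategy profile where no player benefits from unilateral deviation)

Nash equilibrium: (A, Y), (B, X)

Work:
Best responses:
  P1 vs X: payoffs [0, 0] → best response A/B (payoff 0)
  P1 vs Y: payoffs [1, 1] → best response A/B (payoff 1)
  P2 vs A: payoffs [0, 2] → best response Y (payoff 2)
  P2 vs B: payoffs [4, 3] → best response X (payoff 4)
Mutual best responses: (A,Y), (B,X) → Nash equilibria.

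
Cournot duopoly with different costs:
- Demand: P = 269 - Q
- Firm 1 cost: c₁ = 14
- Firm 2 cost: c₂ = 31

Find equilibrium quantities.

q₁* = 90.67, q₂* = 73.67

Work:
Reaction: q₁ = (269 - 14 - q₂)/2
Reaction: q₂ = (269 - 31 - q₁)/2
Solve simultaneously:
q₁* = (269 - 2×14 + 31)/3 = 90.67
q₂* = (269 - 2×31 + 14)/3 = 73.67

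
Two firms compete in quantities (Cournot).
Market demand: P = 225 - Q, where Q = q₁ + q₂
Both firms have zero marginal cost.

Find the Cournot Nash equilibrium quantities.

q₁* = q₂* = 75.0; P* = 75.0

Work:
Profit: π_i = P·q_i = (a - q_i - q_j)·q_i
FOC: ∂π_i/∂q_i = a - 2q_i - q_j = 0
Reaction function: q_i = (225 - q_j)/2
Symmetry: q* = 225/3 = 75.0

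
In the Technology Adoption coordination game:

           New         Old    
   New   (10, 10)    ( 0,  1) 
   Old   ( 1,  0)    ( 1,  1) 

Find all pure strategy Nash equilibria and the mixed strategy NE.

Pure NE: (New, New) and (Old, Old); Mixed NE: p = 0.1, q = 0.1

Work:
Check pure NE:
(New, New): (10, 10) - no unilateral deviation beneficial
(Old, Old): (1, 1) - no unilateral deviation beneficial
Mixed NE: P1 plays New with p = 0.1, P2 plays New with q = 0.1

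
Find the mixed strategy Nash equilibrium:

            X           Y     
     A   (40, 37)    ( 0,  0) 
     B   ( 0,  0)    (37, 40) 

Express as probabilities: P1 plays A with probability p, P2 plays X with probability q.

p = 0.5195, q = 0.4805

Work:
Find probabilities that make opponent indifferent:
P2 chooses q to make P1 indifferent between A and B
P1 chooses p to make P2 indifferent between X and Y
Mixed NE: P1 plays (A: 0.5195, B: 0.4805), P2 plays (X: 0.4805, Y: 0.5195)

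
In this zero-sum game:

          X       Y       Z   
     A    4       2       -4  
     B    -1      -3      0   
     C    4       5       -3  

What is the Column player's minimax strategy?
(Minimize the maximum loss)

Column should play Z, value = 0

Work:
Column player minimizes Row's maximum payoff:
Column X: max payoff to Row = 4
Column Y: max payoff to Row = 5
Column Z: max payoff to Row = 0
Minimum is 0, achieved by column Z.
Minimax strategy: Z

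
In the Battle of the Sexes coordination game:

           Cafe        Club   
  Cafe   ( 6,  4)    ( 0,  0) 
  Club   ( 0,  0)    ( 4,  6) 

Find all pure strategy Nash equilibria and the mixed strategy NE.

Pure NE: (Cafe, Cafe) and (Club, Club); Mixed NE: p = 0.6, q = 0.4

Work:
Check pure NE:
(Cafe, Cafe): (6, 4) - no unilateral deviation beneficial
(Club, Club): (4, 6) - no unilateral deviation beneficial
Mixed NE: P1 plays Cafe with p = 0.6, P2 plays Cafe with q = 0.4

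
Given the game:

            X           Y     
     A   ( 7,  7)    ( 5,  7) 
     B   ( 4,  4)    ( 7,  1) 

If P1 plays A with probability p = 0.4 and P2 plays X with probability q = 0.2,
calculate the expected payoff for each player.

E[P1] = 6.0, E[P2] = 3.76

Work:
E[P1] = p·q·π₁(A,X) + p·(1-q)·π₁(A,Y) + (1-p)·q·π₁(B,X) + (1-p)·(1-q)·π₁(B,Y)
= 0.4·0.2·7 + 0.4·0.8·5 + 0.6·0.2·4 + 0.6·0.8·7
= 6.0

E[P2] = 3.76 (similar calculation)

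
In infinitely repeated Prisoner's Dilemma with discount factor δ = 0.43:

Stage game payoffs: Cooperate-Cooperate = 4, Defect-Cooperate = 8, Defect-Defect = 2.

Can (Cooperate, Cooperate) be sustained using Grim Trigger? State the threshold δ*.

δ* = 0.6667; since δ = 0.43 < 0.6667, cooperation cannot be sustained

Work:
For Grim Trigger:
Cooperate forever: 4/(1-δ)
Defect then punished: 8 + 2·δ/(1-δ)
Need: 4/(1-δ) ≥ 8 + 2·δ/(1-δ)
Solving: δ ≥ (T-R)/(T-P) = (8-4)/(8-2) = 0.6667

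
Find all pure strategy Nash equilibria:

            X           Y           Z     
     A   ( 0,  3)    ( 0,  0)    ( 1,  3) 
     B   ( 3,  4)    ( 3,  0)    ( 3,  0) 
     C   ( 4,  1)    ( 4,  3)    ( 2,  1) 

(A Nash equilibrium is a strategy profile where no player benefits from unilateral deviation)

Nash equilibrium: (C, Y)

Work:
Best responses:
  P1 vs X: payoffs [0, 3, 4] → best response C (payoff 4)
  P1 vs Y: payoffs [0, 3, 4] → best response C (payoff 4)
  P1 vs Z: payoffs [1, 3, 2] → best response B (payoff 3)
  P2 vs A: payoffs [3, 0, 3] → best response X/Z (payoff 3)
  P2 vs B: payoffs [4, 0, 0] → best response X (payoff 4)
  P2 vs C: payoffs [1, 3, 1] → best response Y (payoff 3)
Mutual best responses: (C,Y) → Nash equilibria.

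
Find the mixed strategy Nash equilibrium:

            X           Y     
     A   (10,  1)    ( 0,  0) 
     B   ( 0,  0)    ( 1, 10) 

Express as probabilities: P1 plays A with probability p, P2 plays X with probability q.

p = 0.9091, q = 0.0909

Work:
Find probabilities that make opponent indifferent:
P2 chooses q to make P1 indifferent between A and B
P1 chooses p to make P2 indifferent between X and Y
Mixed NE: P1 plays (A: 0.9091, B: 0.0909), P2 plays (X: 0.0909, Y: 0.9091)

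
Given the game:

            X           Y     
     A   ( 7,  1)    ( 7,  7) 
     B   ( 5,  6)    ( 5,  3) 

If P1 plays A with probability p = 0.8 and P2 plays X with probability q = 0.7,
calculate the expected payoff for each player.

E[P1] = 6.6, E[P2] = 3.26

Work:
E[P1] = p·q·π₁(A,X) + p·(1-q)·π₁(A,Y) + (1-p)·q·π₁(B,X) + (1-p)·(1-q)·π₁(B,Y)
= 0.8·0.7·7 + 0.8·0.3·7 + 0.2·0.7·5 + 0.2·0.3·5
= 6.6

E[P2] = 3.26 (similar calculation)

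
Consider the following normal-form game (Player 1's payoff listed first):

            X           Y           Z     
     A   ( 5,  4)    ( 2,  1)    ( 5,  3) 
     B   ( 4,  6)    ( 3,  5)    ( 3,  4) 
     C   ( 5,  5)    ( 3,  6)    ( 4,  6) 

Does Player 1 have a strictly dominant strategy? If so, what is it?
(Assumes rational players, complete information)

No strictly dominant strategy exists for Player 1

Work:
A strategy strictly dominates another if it gives a strictly higher payoff against every opponent action. Compare each pair of P1's strategies column-by-column:
  A vs B: [5 vs 4, 2 vs 3, 5 vs 3] → A does not strictly dominate B (column Y: 2 ≤ 3)
  A vs C: [5 vs 5, 2 vs 3, 5 vs 4] → A does not strictly dominate C (column X: 5 ≤ 5)
  B vs A: [4 vs 5, 3 vs 2, 3 vs 5] → B does not strictly dominate A (column X: 4 ≤ 5)
  B vs C: [4 vs 5, 3 vs 3, 3 vs 4] → B does not strictly dominate C (column X: 4 ≤ 5)
  C vs A: [5 vs 5, 3 vs 2, 4 vs 5] → C does not strictly dominate A (column X: 5 ≤ 5)
  C vs B: [5 vs 4, 3 vs 3, 4 vs 3] → C does not strictly dominate B (column Y: 3 ≤ 3)
No single strategy strictly dominates all others → no strictly dominant strategy.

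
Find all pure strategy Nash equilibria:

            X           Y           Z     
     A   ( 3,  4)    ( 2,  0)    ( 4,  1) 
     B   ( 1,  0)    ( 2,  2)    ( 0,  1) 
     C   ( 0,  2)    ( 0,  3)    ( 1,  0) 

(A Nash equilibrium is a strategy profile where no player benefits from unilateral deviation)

Nash equilibrium: (A, X), (B, Y)

Work:
Best responses:
  P1 vs X: payoffs [3, 1, 0] → best response A (payoff 3)
  P1 vs Y: payoffs [2, 2, 0] → best response A/B (payoff 2)
  P1 vs Z: payoffs [4, 0, 1] → best response A (payoff 4)
  P2 vs A: payoffs [4, 0, 1] → best response X (payoff 4)
  P2 vs B: payoffs [0, 2, 1] → best response Y (payoff 2)
  P2 vs C: payoffs [2, 3, 0] → best response Y (payoff 3)
Mutual best responses: (A,X), (B,Y) → Nash equilibria.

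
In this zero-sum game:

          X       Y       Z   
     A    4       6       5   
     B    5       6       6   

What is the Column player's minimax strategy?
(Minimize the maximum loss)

Column should play X, value = 5

Work:
Column player minimizes Row's maximum payoff:
Column X: max payoff to Row = 5
Column Y: max payoff to Row = 6
Column Z: max payoff to Row = 6
Minimum is 5, achieved by column X.
Minimax strategy: X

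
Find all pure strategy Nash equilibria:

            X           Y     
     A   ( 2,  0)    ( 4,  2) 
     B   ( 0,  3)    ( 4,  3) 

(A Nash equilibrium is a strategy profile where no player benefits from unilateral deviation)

Nash equilibrium: (A, Y), (B, Y)

Work:
Best responses:
  P1 vs X: payoffs [2, 0] → best response A (payoff 2)
  P1 vs Y: payoffs [4, 4] → best response A/B (payoff 4)
  P2 vs A: payoffs [0, 2] → best response Y (payoff 2)
  P2 vs B: payoffs [3, 3] → best response X/Y (payoff 3)
Mutual best responses: (A,Y), (B,Y) → Nash equilibria.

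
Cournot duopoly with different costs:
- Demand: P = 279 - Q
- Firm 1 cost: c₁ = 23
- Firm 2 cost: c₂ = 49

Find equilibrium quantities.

q₁* = 94.0, q₂* = 68.0

Work:
Reaction: q₁ = (279 - 23 - q₂)/2
Reaction: q₂ = (279 - 49 - q₁)/2
Solve simultaneously:
q₁* = (279 - 2×23 + 49)/3 = 94.0
q₂* = (279 - 2×49 + 23)/3 = 68.0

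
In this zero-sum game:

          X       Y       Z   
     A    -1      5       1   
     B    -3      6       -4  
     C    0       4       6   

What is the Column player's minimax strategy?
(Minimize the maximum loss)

Column should play X, value = 0

Work:
Column player minimizes Row's maximum payoff:
Column X: max payoff to Row = 0
Column Y: max payoff to Row = 6
Column Z: max payoff to Row = 6
Minimum is 0, achieved by column X.
Minimax strategy: X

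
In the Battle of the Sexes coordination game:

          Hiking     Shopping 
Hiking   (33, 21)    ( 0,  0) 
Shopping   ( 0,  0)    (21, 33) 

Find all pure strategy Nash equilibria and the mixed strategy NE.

Pure NE: (Hiking, Hiking) and (Shopping, Shopping); Mixed NE: p = 0.6111, q = 0.3889

Work:
Check pure NE:
(Hiking, Hiking): (33, 21) - no unilateral deviation beneficial
(Shopping, Shopping): (21, 33) - no unilateral deviation beneficial
Mixed NE: P1 plays Hiking with p = 0.6111, P2 plays Hiking with q = 0.3889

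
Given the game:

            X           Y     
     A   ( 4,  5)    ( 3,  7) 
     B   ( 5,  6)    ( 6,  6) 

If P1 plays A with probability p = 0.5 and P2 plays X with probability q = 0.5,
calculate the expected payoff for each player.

E[P1] = 4.5, E[P2] = 6.0

Work:
E[P1] = p·q·π₁(A,X) + p·(1-q)·π₁(A,Y) + (1-p)·q·π₁(B,X) + (1-p)·(1-q)·π₁(B,Y)
= 0.5·0.5·4 + 0.5·0.5·3 + 0.5·0.5·5 + 0.5·0.5·6
= 4.5

E[P2] = 6.0 (similar calculation)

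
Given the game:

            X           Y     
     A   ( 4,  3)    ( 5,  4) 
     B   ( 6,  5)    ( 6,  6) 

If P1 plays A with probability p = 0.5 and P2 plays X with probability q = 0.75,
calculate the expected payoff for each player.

E[P1] = 5.125, E[P2] = 4.25

Work:
E[P1] = p·q·π₁(A,X) + p·(1-q)·π₁(A,Y) + (1-p)·q·π₁(B,X) + (1-p)·(1-q)·π₁(B,Y)
= 0.5·0.75·4 + 0.5·0.25·5 + 0.5·0.75·6 + 0.5·0.25·6
= 5.125

E[P2] = 4.25 (similar calculation)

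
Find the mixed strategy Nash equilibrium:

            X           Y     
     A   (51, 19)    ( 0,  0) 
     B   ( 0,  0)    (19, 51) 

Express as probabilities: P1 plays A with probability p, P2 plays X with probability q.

p = 0.7286, q = 0.2714

Work:
Find probabilities that make opponent indifferent:
P2 chooses q to make P1 indifferent between A and B
P1 chooses p to make P2 indifferent between X and Y
Mixed NE: P1 plays (A: 0.7286, B: 0.2714), P2 plays (X: 0.2714, Y: 0.7286)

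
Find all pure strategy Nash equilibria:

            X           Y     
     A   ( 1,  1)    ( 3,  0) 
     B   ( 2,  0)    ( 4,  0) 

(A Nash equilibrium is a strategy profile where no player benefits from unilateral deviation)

Nash equilibrium: (B, X), (B, Y)

Work:
Best responses:
  P1 vs X: payoffs [1, 2] → best response B (payoff 2)
  P1 vs Y: payoffs [3, 4] → best response B (payoff 4)
  P2 vs A: payoffs [1, 0] → best response X (payoff 1)
  P2 vs B: payoffs [0, 0] → best response X/Y (payoff 0)
Mutual best responses: (B,X), (B,Y) → Nash equilibria.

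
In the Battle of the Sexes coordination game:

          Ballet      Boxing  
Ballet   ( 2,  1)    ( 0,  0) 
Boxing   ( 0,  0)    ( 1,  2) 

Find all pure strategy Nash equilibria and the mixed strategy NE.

Pure NE: (Ballet, Ballet) and (Boxing, Boxing); Mixed NE: p = 0.6667, q = 0.3333

Work:
Check pure NE:
(Ballet, Ballet): (2, 1) - no unilateral deviation beneficial
(Boxing, Boxing): (1, 2) - no unilateral deviation beneficial
Mixed NE: P1 plays Ballet with p = 0.6667, P2 plays Ballet with q = 0.3333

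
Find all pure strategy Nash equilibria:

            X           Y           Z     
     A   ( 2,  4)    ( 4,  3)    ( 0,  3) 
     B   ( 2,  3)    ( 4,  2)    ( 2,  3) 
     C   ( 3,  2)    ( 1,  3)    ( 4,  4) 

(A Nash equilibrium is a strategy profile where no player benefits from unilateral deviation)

Nash equilibrium: (C, Z)

Work:
Best responses:
  P1 vs X: payoffs [2, 2, 3] → best response C (payoff 3)
  P1 vs Y: payoffs [4, 4, 1] → best response A/B (payoff 4)
  P1 vs Z: payoffs [0, 2, 4] → best response C (payoff 4)
  P2 vs A: payoffs [4, 3, 3] → best response X (payoff 4)
  P2 vs B: payoffs [3, 2, 3] → best response X/Z (payoff 3)
  P2 vs C: payoffs [2, 3, 4] → best response Z (payoff 4)
Mutual best responses: (C,Z) → Nash equilibria.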